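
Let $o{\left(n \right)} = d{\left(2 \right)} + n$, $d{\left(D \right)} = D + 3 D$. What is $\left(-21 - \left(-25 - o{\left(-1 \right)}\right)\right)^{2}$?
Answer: $121$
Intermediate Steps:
$d{\left(D \right)} = 4 D$
$o{\left(n \right)} = 8 + n$ ($o{\left(n \right)} = 4 \cdot 2 + n = 8 + n$)
$\left(-21 - \left(-25 - o{\left(-1 \right)}\right)\right)^{2} = \left(-21 + \left(\left(\left(8 - 1\right) + 50\right) - 25\right)\right)^{2} = \left(-21 + \left(\left(7 + 50\right) - 25\right)\right)^{2} = \left(-21 + \left(57 - 25\right)\right)^{2} = \left(-21 + 32\right)^{2} = 11^{2} = 121$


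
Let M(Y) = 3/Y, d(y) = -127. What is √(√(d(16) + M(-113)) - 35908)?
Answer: √(-458509252 + 113*I*√1622002)/113 ≈ 0.029739 + 189.49*I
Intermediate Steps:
√(√(d(16) + M(-113)) - 35908) = √(√(-127 + 3/(-113)) - 35908) = √(√(-127 + 3*(-1/113)) - 35908) = √(√(-127 - 3/113) - 35908) = √(√(-14354/113) - 35908) = √(I*√1622002/113 - 35908) = √(-35908 + I*√1622002/113)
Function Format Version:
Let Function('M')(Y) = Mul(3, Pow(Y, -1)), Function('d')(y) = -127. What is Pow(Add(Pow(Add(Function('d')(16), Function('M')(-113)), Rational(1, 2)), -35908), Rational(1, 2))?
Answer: Mul(Rational(1, 113), Pow(Add(-458509252, Mul(113, I, Pow(1622002, Rational(1, 2)))), Rational(1, 2))) ≈ Add(0.029739, Mul(189.49, I))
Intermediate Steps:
Pow(Add(Pow(Add(Function('d')(16), Function('M')(-113)), Rational(1, 2)), -35908), Rational(1, 2)) = Pow(Add(Pow(Add(-127, Mul(3, Pow(-113, -1))), Rational(1, 2)), -35908), Rational(1, 2)) = Pow(Add(Pow(Add(-127, Mul(3, Rational(-1, 113))), Rational(1, 2)), -35908), Rational(1, 2)) = Pow(Add(Pow(Add(-127, Rational(-3, 113)), Rational(1, 2)), -35908), Rational(1, 2)) = Pow(Add(Pow(Rational(-14354, 113), Rational(1, 2)), -35908), Rational(1, 2)) = Pow(Add(Mul(Rational(1, 113), I, Pow(1622002, Rational(1, 2))), -35908), Rational(1, 2)) = Pow(Add(-35908, Mul(Rational(1, 113), I, Pow(1622002, Rational(1, 2)))), Rational(1, 2))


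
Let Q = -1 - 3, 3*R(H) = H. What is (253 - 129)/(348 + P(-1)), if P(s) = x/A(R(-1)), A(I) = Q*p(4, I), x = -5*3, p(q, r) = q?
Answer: 1984/5583 ≈ 0.35536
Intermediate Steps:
R(H) = H/3
x = -15
Q = -4
A(I) = -16 (A(I) = -4*4 = -16)
P(s) = 15/16 (P(s) = -15/(-16) = -15*(-1/16) = 15/16)
(253 - 129)/(348 + P(-1)) = (253 - 129)/(348 + 15/16) = 124/(5583/16) = 124*(16/5583) = 1984/5583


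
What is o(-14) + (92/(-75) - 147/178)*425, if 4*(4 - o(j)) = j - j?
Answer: -463681/534 ≈ -868.32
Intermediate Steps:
o(j) = 4 (o(j) = 4 - (j - j)/4 = 4 - ¼*0 = 4 + 0 = 4)
o(-14) + (92/(-75) - 147/178)*425 = 4 + (92/(-75) - 147/178)*425 = 4 + (92*(-1/75) - 147*1/178)*425 = 4 + (-92/75 - 147/178)*425 = 4 - 27401/13350*425 = 4 - 465817/534 = -463681/534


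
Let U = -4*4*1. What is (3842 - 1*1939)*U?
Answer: -30448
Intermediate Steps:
U = -16 (U = -16*1 = -16)
(3842 - 1*1939)*U = (3842 - 1*1939)*(-16) = (3842 - 1939)*(-16) = 1903*(-16) = -30448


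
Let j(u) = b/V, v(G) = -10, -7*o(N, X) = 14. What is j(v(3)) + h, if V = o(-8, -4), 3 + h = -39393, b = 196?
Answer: -39494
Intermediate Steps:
o(N, X) = -2 (o(N, X) = -⅐*14 = -2)
h = -39396 (h = -3 - 39393 = -39396)
V = -2
j(u) = -98 (j(u) = 196/(-2) = 196*(-½) = -98)
j(v(3)) + h = -98 - 39396 = -39494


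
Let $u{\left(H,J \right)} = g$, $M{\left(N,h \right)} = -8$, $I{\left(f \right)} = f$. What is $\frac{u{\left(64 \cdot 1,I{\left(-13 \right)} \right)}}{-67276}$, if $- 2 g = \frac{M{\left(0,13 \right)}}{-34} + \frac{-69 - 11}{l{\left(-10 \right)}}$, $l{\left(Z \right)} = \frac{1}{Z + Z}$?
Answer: $\frac{6801}{571846} \approx 0.011893$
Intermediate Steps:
$l{\left(Z \right)} = \frac{1}{2 Z}$
$g = - \frac{13602}{17}$ ($g = - \frac{- \frac{8}{-34} + \frac{-69 - 11}{\frac{1}{2} \frac{1}{-10}}}{2} = - \frac{\left(-8\right) \left(- \frac{1}{34}\right) + \frac{-69 - 11}{\frac{1}{2} \left(- \frac{1}{10}\right)}}{2} = - \frac{\frac{4}{17} - \frac{80}{- \frac{1}{20}}}{2} = - \frac{\frac{4}{17} - -1600}{2} = - \frac{\frac{4}{17} + 1600}{2} = \left(- \frac{1}{2}\right) \frac{27204}{17} = - \frac{13602}{17} \approx -800.12$)
$u{\left(H,J \right)} = - \frac{13602}{17}$
$\frac{u{\left(64 \cdot 1,I{\left(-13 \right)} \right)}}{-67276} = - \frac{13602}{17 \left(-67276\right)} = \left(- \frac{13602}{17}\right) \left(- \frac{1}{67276}\right) = \frac{6801}{571846}$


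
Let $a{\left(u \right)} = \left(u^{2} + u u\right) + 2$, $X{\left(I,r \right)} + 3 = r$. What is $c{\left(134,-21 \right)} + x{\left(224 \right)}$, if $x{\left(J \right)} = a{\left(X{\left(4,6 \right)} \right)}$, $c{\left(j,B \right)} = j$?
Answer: $154$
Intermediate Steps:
$X{\left(I,r \right)} = -3 + r$
$a{\left(u \right)} = 2 + 2 u^{2}$ ($a{\left(u \right)} = \left(u^{2} + u^{2}\right) + 2 = 2 u^{2} + 2 = 2 + 2 u^{2}$)
$x{\left(J \right)} = 20$ ($x{\left(J \right)} = 2 + 2 \left(-3 + 6\right)^{2} = 2 + 2 \cdot 3^{2} = 2 + 2 \cdot 9 = 2 + 18 = 20$)
$c{\left(134,-21 \right)} + x{\left(224 \right)} = 134 + 20 = 154$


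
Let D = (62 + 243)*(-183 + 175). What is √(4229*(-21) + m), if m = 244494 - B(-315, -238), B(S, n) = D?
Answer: 25*√253 ≈ 397.65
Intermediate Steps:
D = -2440 (D = 305*(-8) = -2440)
B(S, n) = -2440
m = 246934 (m = 244494 - 1*(-2440) = 244494 + 2440 = 246934)
√(4229*(-21) + m) = √(4229*(-21) + 246934) = √(-88809 + 246934) = √158125 = 25*√253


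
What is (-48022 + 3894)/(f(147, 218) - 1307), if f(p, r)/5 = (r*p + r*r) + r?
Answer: -44128/397633 ≈ -0.11098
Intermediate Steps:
f(p, r) = 5*r + 5*r**2 + 5*p*r (f(p, r) = 5*((r*p + r*r) + r) = 5*((p*r + r**2) + r) = 5*((r**2 + p*r) + r) = 5*(r + r**2 + p*r) = 5*r + 5*r**2 + 5*p*r)
(-48022 + 3894)/(f(147, 218) - 1307) = (-48022 + 3894)/(5*218*(1 + 147 + 218) - 1307) = -44128/(5*218*366 - 1307) = -44128/(398940 - 1307) = -44128/397633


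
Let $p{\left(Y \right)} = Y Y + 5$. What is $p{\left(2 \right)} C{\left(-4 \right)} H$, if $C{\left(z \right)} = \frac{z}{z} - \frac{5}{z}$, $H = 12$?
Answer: $243$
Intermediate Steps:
$p{\left(Y \right)} = 5 + Y^{2}$ ($p{\left(Y \right)} = Y^{2} + 5 = 5 + Y^{2}$)
$C{\left(z \right)} = 1 - \frac{5}{z}$
$p{\left(2 \right)} C{\left(-4 \right)} H = \left(5 + 2^{2}\right) \frac{-5 - 4}{-4} \cdot 12 = \left(5 + 4\right) \left(\left(- \frac{1}{4}\right) \left(-9\right)\right) 12 = 9 \cdot \frac{9}{4} \cdot 12 = \frac{81}{4} \cdot 12 = 243$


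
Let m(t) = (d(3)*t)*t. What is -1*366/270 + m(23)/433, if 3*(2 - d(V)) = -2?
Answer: 37067/19485 ≈ 1.9023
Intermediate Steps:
d(V) = 8/3 (d(V) = 2 - 1/3*(-2) = 2 + 2/3 = 8/3)
m(t) = 8*t**2/3 (m(t) = (8*t/3)*t = 8*t**2/3)
-1*366/270 + m(23)/433 = -1*366/270 + ((8/3)*23**2)/433 = -366*1/270 + ((8/3)*529)*(1/433) = -61/45 + (4232/3)*(1/433) = -61/45 + 4232/1299 = 37067/19485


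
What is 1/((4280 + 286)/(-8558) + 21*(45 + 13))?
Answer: 4279/5209539 ≈ 0.00082138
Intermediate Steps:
1/((4280 + 286)/(-8558) + 21*(45 + 13)) = 1/(4566*(-1/8558) + 21*58) = 1/(-2283/4279 + 1218) = 1/(5209539/4279) = 4279/5209539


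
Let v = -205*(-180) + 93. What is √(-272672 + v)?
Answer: I*√235679 ≈ 485.47*I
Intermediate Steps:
v = 36993 (v = 36900 + 93 = 36993)
√(-272672 + v) = √(-272672 + 36993) = √(-235679) = I*√235679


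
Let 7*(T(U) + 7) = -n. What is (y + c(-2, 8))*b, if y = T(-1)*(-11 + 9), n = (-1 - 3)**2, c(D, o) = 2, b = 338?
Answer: 48672/7 ≈ 6953.1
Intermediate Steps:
n = 16 (n = (-4)**2 = 16)
T(U) = -65/7 (T(U) = -7 + (-1*16)/7 = -7 + (1/7)*(-16) = -7 - 16/7 = -65/7)
y = 130/7 (y = -65*(-11 + 9)/7 = -65/7*(-2) = 130/7 ≈ 18.571)
(y + c(-2, 8))*b = (130/7 + 2)*338 = (144/7)*338 = 48672/7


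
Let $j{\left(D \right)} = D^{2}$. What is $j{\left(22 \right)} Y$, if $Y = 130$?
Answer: $62920$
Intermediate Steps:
$j{\left(22 \right)} Y = 22^{2} \cdot 130 = 484 \cdot 130 = 62920$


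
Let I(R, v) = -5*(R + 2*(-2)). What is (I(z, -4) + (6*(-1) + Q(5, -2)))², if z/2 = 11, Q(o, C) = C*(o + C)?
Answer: 10404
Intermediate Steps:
Q(o, C) = C*(C + o)
z = 22 (z = 2*11 = 22)
I(R, v) = 20 - 5*R (I(R, v) = -5*(R - 4) = -5*(-4 + R) = 20 - 5*R)
(I(z, -4) + (6*(-1) + Q(5, -2)))² = ((20 - 5*22) + (6*(-1) - 2*(-2 + 5)))² = ((20 - 110) + (-6 - 2*3))² = (-90 + (-6 - 6))² = (-90 - 12)² = (-102)² = 10404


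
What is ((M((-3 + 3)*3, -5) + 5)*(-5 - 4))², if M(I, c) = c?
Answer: 0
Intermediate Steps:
((M((-3 + 3)*3, -5) + 5)*(-5 - 4))² = ((-5 + 5)*(-5 - 4))² = (0*(-9))² = 0² = 0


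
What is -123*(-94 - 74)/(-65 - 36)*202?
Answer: -41328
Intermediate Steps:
-123*(-94 - 74)/(-65 - 36)*202 = -(-20664)/(-101)*202 = -(-20664)*(-1)/101*202 = -123*168/101*202 = -20664/101*202 = -41328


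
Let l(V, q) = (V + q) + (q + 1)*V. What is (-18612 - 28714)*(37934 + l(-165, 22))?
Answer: -1608894696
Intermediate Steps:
l(V, q) = V + q + V*(1 + q) (l(V, q) = (V + q) + (1 + q)*V = (V + q) + V*(1 + q) = V + q + V*(1 + q))
(-18612 - 28714)*(37934 + l(-165, 22)) = (-18612 - 28714)*(37934 + (22 + 2*(-165) - 165*22)) = -47326*(37934 + (22 - 330 - 3630)) = -47326*(37934 - 3938) = -47326*33996 = -1608894696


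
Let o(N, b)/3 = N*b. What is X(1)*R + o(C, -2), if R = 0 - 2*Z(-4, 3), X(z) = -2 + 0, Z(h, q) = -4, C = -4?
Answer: 8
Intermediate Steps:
X(z) = -2
o(N, b) = 3*N*b (o(N, b) = 3*(N*b) = 3*N*b)
R = 8 (R = 0 - 2*(-4) = 0 + 8 = 8)
X(1)*R + o(C, -2) = -2*8 + 3*(-4)*(-2) = -16 + 24 = 8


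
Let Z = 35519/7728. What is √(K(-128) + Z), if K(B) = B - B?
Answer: √17155677/1932 ≈ 2.1439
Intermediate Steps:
K(B) = 0
Z = 35519/7728 (Z = 35519*(1/7728) = 35519/7728 ≈ 4.5961)
√(K(-128) + Z) = √(0 + 35519/7728) = √(35519/7728) = √17155677/1932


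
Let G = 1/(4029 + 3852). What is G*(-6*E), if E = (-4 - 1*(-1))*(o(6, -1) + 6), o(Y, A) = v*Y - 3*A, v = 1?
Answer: 90/2627 ≈ 0.034260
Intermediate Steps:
o(Y, A) = Y - 3*A (o(Y, A) = 1*Y - 3*A = Y - 3*A)
G = 1/7881 ≈ 0.00012689
E = -45 (E = (-4 - 1*(-1))*((6 - 3*(-1)) + 6) = (-4 + 1)*((6 + 3) + 6) = -3*(9 + 6) = -3*15 = -45)
G*(-6*E) = (-6*(-45))/7881 = (1/7881)*270 = 90/2627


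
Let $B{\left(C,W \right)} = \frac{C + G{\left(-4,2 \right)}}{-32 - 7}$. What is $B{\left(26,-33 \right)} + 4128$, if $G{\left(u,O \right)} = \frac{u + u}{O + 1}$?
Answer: $\frac{482906}{117} \approx 4127.4$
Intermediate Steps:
$G{\left(u,O \right)} = \frac{2 u}{1 + O}$
$B{\left(C,W \right)} = \frac{8}{117} - \frac{C}{39}$ ($B{\left(C,W \right)} = \frac{C + 2 \left(-4\right) \frac{1}{1 + 2}}{-32 - 7} = \frac{C + 2 \left(-4\right) \frac{1}{3}}{-39} = \left(C + 2 \left(-4\right) \frac{1}{3}\right) \left(- \frac{1}{39}\right) = \left(C - \frac{8}{3}\right) \left(- \frac{1}{39}\right) = \left(- \frac{8}{3} + C\right) \left(- \frac{1}{39}\right) = \frac{8}{117} - \frac{C}{39}$)
$B{\left(26,-33 \right)} + 4128 = \left(\frac{8}{117} - \frac{2}{3}\right) + 4128 = - \frac{70}{117} + 4128 = \frac{482906}{117}$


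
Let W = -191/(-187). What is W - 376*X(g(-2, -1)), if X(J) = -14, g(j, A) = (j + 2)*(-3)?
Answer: 984559/187 ≈ 5265.0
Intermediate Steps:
g(j, A) = -6 - 3*j (g(j, A) = (2 + j)*(-3) = -6 - 3*j)
W = 191/187 (W = -191*(-1/187) = 191/187 ≈ 1.0214)
W - 376*X(g(-2, -1)) = 191/187 - 376*(-14) = 191/187 + 5264 = 984559/187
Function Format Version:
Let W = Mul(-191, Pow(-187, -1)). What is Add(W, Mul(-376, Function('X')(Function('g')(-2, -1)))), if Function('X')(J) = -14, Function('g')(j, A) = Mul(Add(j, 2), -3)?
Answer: Rational(984559, 187) ≈ 5265.0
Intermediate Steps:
Function('g')(j, A) = Add(-6, Mul(-3, j)) (Function('g')(j, A) = Mul(Add(2, j), -3) = Add(-6, Mul(-3, j)))
W = Rational(191, 187) (W = Mul(-191, Rational(-1, 187)) = Rational(191, 187) ≈ 1.0214)
Add(W, Mul(-376, Function('X')(Function('g')(-2, -1)))) = Add(Rational(191, 187), Mul(-376, -14)) = Add(Rational(191, 187), 5264) = Rational(984559, 187)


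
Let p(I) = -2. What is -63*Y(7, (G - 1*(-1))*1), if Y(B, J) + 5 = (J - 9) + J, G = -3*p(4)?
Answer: 0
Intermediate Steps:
G = 6 (G = -3*(-2) = 6)
Y(B, J) = -14 + 2*J (Y(B, J) = -5 + ((J - 9) + J) = -5 + ((-9 + J) + J) = -5 + (-9 + 2*J) = -14 + 2*J)
-63*Y(7, (G - 1*(-1))*1) = -63*(-14 + 2*((6 - 1*(-1))*1)) = -63*(-14 + 2*((6 + 1)*1)) = -63*(-14 + 2*(7*1)) = -63*(-14 + 2*7) = -63*(-14 + 14) = -63*0 = 0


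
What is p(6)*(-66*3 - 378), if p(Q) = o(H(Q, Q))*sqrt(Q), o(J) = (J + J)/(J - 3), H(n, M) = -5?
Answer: -720*sqrt(6) ≈ -1763.6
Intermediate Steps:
o(J) = 2*J/(-3 + J) (o(J) = (2*J)/(-3 + J) = 2*J/(-3 + J))
p(Q) = 5*sqrt(Q)/4 (p(Q) = (2*(-5)/(-3 - 5))*sqrt(Q) = (2*(-5)/(-8))*sqrt(Q) = (2*(-5)*(-1/8))*sqrt(Q) = 5*sqrt(Q)/4)
p(6)*(-66*3 - 378) = (5*sqrt(6)/4)*(-66*3 - 378) = (5*sqrt(6)/4)*(-198 - 378) = (5*sqrt(6)/4)*(-576) = -720*sqrt(6)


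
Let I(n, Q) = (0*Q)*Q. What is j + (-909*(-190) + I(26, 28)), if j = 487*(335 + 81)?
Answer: 375302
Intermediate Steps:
j = 202592 (j = 487*416 = 202592)
I(n, Q) = 0 (I(n, Q) = 0*Q = 0)
j + (-909*(-190) + I(26, 28)) = 202592 + (-909*(-190) + 0) = 202592 + (172710 + 0) = 202592 + 172710 = 375302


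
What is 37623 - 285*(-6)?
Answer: 39333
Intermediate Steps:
37623 - 285*(-6) = 37623 + 1710 = 39333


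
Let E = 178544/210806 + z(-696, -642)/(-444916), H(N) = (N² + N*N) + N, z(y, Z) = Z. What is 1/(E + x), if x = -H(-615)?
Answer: -23447740574/17722603103644351 ≈ -1.3230e-6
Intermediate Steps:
H(N) = N + 2*N² (H(N) = (N² + N²) + N = 2*N² + N = N + 2*N²)
E = 19893104939/23447740574 (E = 178544/210806 - 642/(-444916) = 178544*(1/210806) - 642*(-1/444916) = 89272/105403 + 321/222458 = 19893104939/23447740574 ≈ 0.84840)
x = -755835 (x = -(-615)*(1 + 2*(-615)) = -(-615)*(1 - 1230) = -(-615)*(-1229) = -1*755835 = -755835)
1/(E + x) = 1/(19893104939/23447740574 - 755835) = 1/(-17722603103644351/23447740574) = -23447740574/17722603103644351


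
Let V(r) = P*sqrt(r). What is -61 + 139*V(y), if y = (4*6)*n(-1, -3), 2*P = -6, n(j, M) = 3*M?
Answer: -61 - 2502*I*sqrt(6) ≈ -61.0 - 6128.6*I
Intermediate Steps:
P = -3 (P = (1/2)*(-6) = -3)
y = -216 (y = (4*6)*(3*(-3)) = 24*(-9) = -216)
V(r) = -3*sqrt(r)
-61 + 139*V(y) = -61 + 139*(-18*I*sqrt(6)) = -61 - 2502*I*sqrt(6)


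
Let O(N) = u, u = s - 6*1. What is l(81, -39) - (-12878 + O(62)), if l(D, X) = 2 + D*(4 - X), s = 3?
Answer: 16366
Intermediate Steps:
u = -3 (u = 3 - 6*1 = 3 - 6 = -3)
O(N) = -3
l(81, -39) - (-12878 + O(62)) = (2 + 4*81 - 1*81*(-39)) - (-12878 - 3) = (2 + 324 + 3159) - 1*(-12881) = 3485 + 12881 = 16366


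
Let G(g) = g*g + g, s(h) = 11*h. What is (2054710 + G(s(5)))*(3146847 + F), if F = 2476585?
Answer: 11571842135280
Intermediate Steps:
G(g) = g + g² (G(g) = g² + g = g + g²)
(2054710 + G(s(5)))*(3146847 + F) = (2054710 + (11*5)*(1 + 11*5))*(3146847 + 2476585) = (2054710 + 55*(1 + 55))*5623432 = (2054710 + 55*56)*5623432 = (2054710 + 3080)*5623432 = 2057790*5623432 = 11571842135280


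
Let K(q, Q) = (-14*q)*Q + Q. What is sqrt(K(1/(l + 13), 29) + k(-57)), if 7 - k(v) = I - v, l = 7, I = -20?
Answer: I*sqrt(2130)/10 ≈ 4.6152*I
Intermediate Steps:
k(v) = 27 + v (k(v) = 7 - (-20 - v) = 7 + (20 + v) = 27 + v)
K(q, Q) = Q - 14*Q*q (K(q, Q) = -14*Q*q + Q = Q - 14*Q*q)
sqrt(K(1/(l + 13), 29) + k(-57)) = sqrt(29*(1 - 14/(7 + 13)) + (27 - 57)) = sqrt(29*(1 - 14/20) - 30) = sqrt(29*(1 - 14*1/20) - 30) = sqrt(29*(1 - 7/10) - 30) = sqrt(29*(3/10) - 30) = sqrt(87/10 - 30) = sqrt(-213/10) = I*sqrt(2130)/10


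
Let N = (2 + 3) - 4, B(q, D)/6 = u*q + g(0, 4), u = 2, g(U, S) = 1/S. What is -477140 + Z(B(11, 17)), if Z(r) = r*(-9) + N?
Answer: -956681/2 ≈ -4.7834e+5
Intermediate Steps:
B(q, D) = 3/2 + 12*q (B(q, D) = 6*(2*q + 1/4) = 6*(2*q + ¼) = 6*(¼ + 2*q) = 3/2 + 12*q)
N = 1 (N = 5 - 4 = 1)
Z(r) = 1 - 9*r (Z(r) = r*(-9) + 1 = -9*r + 1 = 1 - 9*r)
-477140 + Z(B(11, 17)) = -477140 + (1 - 9*(3/2 + 12*11)) = -477140 + (1 - 9*(3/2 + 132)) = -477140 + (1 - 9*267/2) = -477140 + (1 - 2403/2) = -477140 - 2401/2 = -956681/2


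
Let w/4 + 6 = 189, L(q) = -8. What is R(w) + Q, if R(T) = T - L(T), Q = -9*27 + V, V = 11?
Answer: 508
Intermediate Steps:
Q = -232 (Q = -9*27 + 11 = -243 + 11 = -232)
w = 732 (w = -24 + 4*189 = -24 + 756 = 732)
R(T) = 8 + T (R(T) = T - 1*(-8) = T + 8 = 8 + T)
R(w) + Q = (8 + 732) - 232 = 740 - 232 = 508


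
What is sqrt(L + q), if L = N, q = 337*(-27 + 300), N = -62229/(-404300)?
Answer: 3*sqrt(16709299664083)/40430 ≈ 303.32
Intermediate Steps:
N = 62229/404300 (N = -62229*(-1/404300) = 62229/404300 ≈ 0.15392)
q = 92001 (q = 337*273 = 92001)
L = 62229/404300 ≈ 0.15392
sqrt(L + q) = sqrt(62229/404300 + 92001) = sqrt(37196066529/404300) = 3*sqrt(16709299664083)/40430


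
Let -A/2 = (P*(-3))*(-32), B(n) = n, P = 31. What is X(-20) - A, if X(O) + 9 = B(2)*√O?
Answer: 5943 + 4*I*√5 ≈ 5943.0 + 8.9443*I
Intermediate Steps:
X(O) = -9 + 2*√O
A = -5952 (A = -2*31*(-3)*(-32) = -(-186)*(-32) = -2*2976 = -5952)
X(-20) - A = (-9 + 2*√(-20)) - 1*(-5952) = (-9 + 2*(2*I*√5)) + 5952 = (-9 + 4*I*√5) + 5952 = 5943 + 4*I*√5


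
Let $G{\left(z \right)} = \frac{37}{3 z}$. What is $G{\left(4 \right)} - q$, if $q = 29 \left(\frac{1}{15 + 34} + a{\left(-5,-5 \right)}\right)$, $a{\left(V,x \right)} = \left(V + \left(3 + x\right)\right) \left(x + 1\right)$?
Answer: $- \frac{475991}{588} \approx -809.51$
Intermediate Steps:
$G{\left(z \right)} = \frac{37}{3 z}$ ($G{\left(z \right)} = 37 \frac{1}{3 z} = \frac{37}{3 z}$)
$a{\left(V,x \right)} = \left(1 + x\right) \left(3 + V + x\right)$ ($a{\left(V,x \right)} = \left(3 + V + x\right) \left(1 + x\right) = \left(1 + x\right) \left(3 + V + x\right)$)
$q = \frac{39817}{49}$ ($q = 29 \left(\frac{1}{15 + 34} + \left(3 - 5 + \left(-5\right)^{2} + 4 \left(-5\right) - -25\right)\right) = 29 \left(\frac{1}{49} + \left(3 - 5 + 25 - 20 + 25\right)\right) = 29 \left(\frac{1}{49} + 28\right) = 29 \cdot \frac{1373}{49} = \frac{39817}{49} \approx 812.59$)
$G{\left(4 \right)} - q = \frac{37}{3 \cdot 4} - \frac{39817}{49} = \frac{37}{3} \cdot \frac{1}{4} - \frac{39817}{49} = \frac{37}{12} - \frac{39817}{49} = - \frac{475991}{588}$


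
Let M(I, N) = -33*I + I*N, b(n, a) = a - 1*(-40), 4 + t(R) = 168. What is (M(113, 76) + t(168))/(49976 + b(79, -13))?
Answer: 5023/50003 ≈ 0.10045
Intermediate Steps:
t(R) = 164 (t(R) = -4 + 168 = 164)
b(n, a) = 40 + a (b(n, a) = a + 40 = 40 + a)
(M(113, 76) + t(168))/(49976 + b(79, -13)) = (113*(-33 + 76) + 164)/(49976 + (40 - 13)) = (113*43 + 164)/(49976 + 27) = (4859 + 164)/50003 = 5023*(1/50003) = 5023/50003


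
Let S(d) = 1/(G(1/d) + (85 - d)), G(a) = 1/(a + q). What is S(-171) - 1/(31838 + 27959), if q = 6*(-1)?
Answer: 61148778/15711123577 ≈ 0.0038921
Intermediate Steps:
q = -6
G(a) = 1/(-6 + a) (G(a) = 1/(a - 6) = 1/(-6 + a))
S(d) = 1/(85 + 1/(-6 + 1/d) - d) (S(d) = 1/(1/(-6 + 1/d) + (85 - d)) = 1/(85 + 1/(-6 + 1/d) - d))
S(-171) - 1/(31838 + 27959) = (1 - 6*(-171))/(-171 + (-1 + 6*(-171))*(-85 - 171)) - 1/(31838 + 27959) = (1 + 1026)/(-171 + (-1 - 1026)*(-256)) - 1/59797 = 1027/(-171 - 1027*(-256)) - 1*1/59797 = 1027/(-171 + 262912) - 1/59797 = 1027/262741 - 1/59797 = 61148778/15711123577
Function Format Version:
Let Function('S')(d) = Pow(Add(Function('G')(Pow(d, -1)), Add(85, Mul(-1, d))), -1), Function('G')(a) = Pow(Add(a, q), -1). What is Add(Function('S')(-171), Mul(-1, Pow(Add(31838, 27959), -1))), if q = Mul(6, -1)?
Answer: Rational(61148778, 15711123577) ≈ 0.0038921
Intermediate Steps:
q = -6
Function('G')(a) = Pow(Add(-6, a), -1) (Function('G')(a) = Pow(Add(a, -6), -1) = Pow(Add(-6, a), -1))
Function('S')(d) = Pow(Add(85, Pow(Add(-6, Pow(d, -1)), -1), Mul(-1, d)), -1) (Function('S')(d) = Pow(Add(Pow(Add(-6, Pow(d, -1)), -1), Add(85, Mul(-1, d))), -1) = Pow(Add(85, Pow(Add(-6, Pow(d, -1)), -1), Mul(-1, d)), -1))
Add(Function('S')(-171), Mul(-1, Pow(Add(31838, 27959), -1))) = Add(Mul(Pow(Add(-171, Mul(Add(-1, Mul(6, -171)), Add(-85, -171))), -1), Add(1, Mul(-6, -171))), Mul(-1, Pow(Add(31838, 27959), -1))) = Add(Mul(Pow(Add(-171, Mul(Add(-1, -1026), -256)), -1), Add(1, 1026)), Mul(-1, Pow(59797, -1))) = Add(Mul(Pow(Add(-171, Mul(-1027, -256)), -1), 1027), Mul(-1, Rational(1, 59797))) = Add(Mul(Pow(Add(-171, 262912), -1), 1027), Rational(-1, 59797)) = Add(Mul(Pow(262741, -1), 1027), Rational(-1, 59797)) = Add(Mul(Rational(1, 262741), 1027), Rational(-1, 59797)) = Add(Rational(1027, 262741), Rational(-1, 59797)) = Rational(61148778, 15711123577)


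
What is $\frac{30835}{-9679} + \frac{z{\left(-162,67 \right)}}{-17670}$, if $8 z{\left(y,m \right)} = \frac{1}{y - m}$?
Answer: $- \frac{998173342721}{313323167760} \approx -3.1858$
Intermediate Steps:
$z{\left(y,m \right)} = \frac{1}{8 \left(y - m\right)}$
$\frac{30835}{-9679} + \frac{z{\left(-162,67 \right)}}{-17670} = \frac{30835}{-9679} + \frac{\frac{1}{8} \frac{1}{-162 - 67}}{-17670} = 30835 \left(- \frac{1}{9679}\right) + \frac{1}{8 \left(-162 - 67\right)} \left(- \frac{1}{17670}\right) = - \frac{30835}{9679} + \frac{1}{8 \left(-229\right)} \left(- \frac{1}{17670}\right) = - \frac{30835}{9679} + \frac{1}{8} \left(- \frac{1}{229}\right) \left(- \frac{1}{17670}\right) = - \frac{30835}{9679} - - \frac{1}{32371440} = - \frac{30835}{9679} + \frac{1}{32371440} = - \frac{998173342721}{313323167760}$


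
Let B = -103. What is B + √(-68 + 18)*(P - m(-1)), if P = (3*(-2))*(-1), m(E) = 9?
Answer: -103 - 15*I*√2 ≈ -103.0 - 21.213*I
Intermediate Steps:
P = 6 (P = -6*(-1) = 6)
B + √(-68 + 18)*(P - m(-1)) = -103 + √(-68 + 18)*(6 - 1*9) = -103 + √(-50)*(6 - 9) = -103 + (5*I*√2)*(-3) = -103 - 15*I*√2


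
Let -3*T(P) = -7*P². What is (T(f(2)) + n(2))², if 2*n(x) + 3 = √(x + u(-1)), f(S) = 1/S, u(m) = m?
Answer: 25/144 ≈ 0.17361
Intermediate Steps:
n(x) = -3/2 + √(-1 + x)/2 (n(x) = -3/2 + √(x - 1)/2 = -3/2 + √(-1 + x)/2)
T(P) = 7*P²/3 (T(P) = -(-7)*P²/3 = 7*P²/3)
(T(f(2)) + n(2))² = (7*(1/2)²/3 + (-3/2 + √(-1 + 2)/2))² = (7*(½)²/3 + (-3/2 + √1/2))² = ((7/3)*(¼) + (-3/2 + (½)*1))² = (7/12 + (-3/2 + ½))² = (7/12 - 1)² = (-5/12)² = 25/144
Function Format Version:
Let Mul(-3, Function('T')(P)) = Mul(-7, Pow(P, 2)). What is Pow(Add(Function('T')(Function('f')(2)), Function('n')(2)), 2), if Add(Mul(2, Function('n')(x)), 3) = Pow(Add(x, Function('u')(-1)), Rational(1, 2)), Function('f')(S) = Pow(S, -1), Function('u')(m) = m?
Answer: Rational(25, 144) ≈ 0.17361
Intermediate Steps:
Function('n')(x) = Add(Rational(-3, 2), Mul(Rational(1, 2), Pow(Add(-1, x), Rational(1, 2)))) (Function('n')(x) = Add(Rational(-3, 2), Mul(Rational(1, 2), Pow(Add(x, -1), Rational(1, 2)))) = Add(Rational(-3, 2), Mul(Rational(1, 2), Pow(Add(-1, x), Rational(1, 2)))))
Function('T')(P) = Mul(Rational(7, 3), Pow(P, 2)) (Function('T')(P) = Mul(Rational(-1, 3), Mul(-7, Pow(P, 2))) = Mul(Rational(7, 3), Pow(P, 2)))
Pow(Add(Function('T')(Function('f')(2)), Function('n')(2)), 2) = Pow(Add(Mul(Rational(7, 3), Pow(Pow(2, -1), 2)), Add(Rational(-3, 2), Mul(Rational(1, 2), Pow(Add(-1, 2), Rational(1, 2))))), 2) = Pow(Add(Mul(Rational(7, 3), Pow(Rational(1, 2), 2)), Add(Rational(-3, 2), Mul(Rational(1, 2), Pow(1, Rational(1, 2))))), 2) = Pow(Add(Mul(Rational(7, 3), Rational(1, 4)), Add(Rational(-3, 2), Mul(Rational(1, 2), 1))), 2) = Pow(Add(Rational(7, 12), Add(Rational(-3, 2), Rational(1, 2))), 2) = Pow(Add(Rational(7, 12), -1), 2) = Pow(Rational(-5, 12), 2) = Rational(25, 144)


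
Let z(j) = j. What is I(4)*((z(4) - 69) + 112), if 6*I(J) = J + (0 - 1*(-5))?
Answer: 141/2 ≈ 70.500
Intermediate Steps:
I(J) = 5/6 + J/6 (I(J) = (J + (0 - 1*(-5)))/6 = (J + (0 + 5))/6 = (J + 5)/6 = (5 + J)/6 = 5/6 + J/6)
I(4)*((z(4) - 69) + 112) = (5/6 + (1/6)*4)*((4 - 69) + 112) = (5/6 + 2/3)*(-65 + 112) = (3/2)*47 = 141/2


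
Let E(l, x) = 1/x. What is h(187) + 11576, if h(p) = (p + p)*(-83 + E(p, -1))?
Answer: -19840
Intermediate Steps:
h(p) = -168*p (h(p) = (p + p)*(-83 + 1/(-1)) = (2*p)*(-83 - 1) = (2*p)*(-84) = -168*p)
h(187) + 11576 = -168*187 + 11576 = -31416 + 11576 = -19840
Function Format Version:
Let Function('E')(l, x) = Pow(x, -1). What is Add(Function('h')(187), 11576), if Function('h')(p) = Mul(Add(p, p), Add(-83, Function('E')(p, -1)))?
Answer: -19840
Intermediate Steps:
Function('h')(p) = Mul(-168, p) (Function('h')(p) = Mul(Add(p, p), Add(-83, Pow(-1, -1))) = Mul(Mul(2, p), Add(-83, -1)) = Mul(Mul(2, p), -84) = Mul(-168, p))
Add(Function('h')(187), 11576) = Add(Mul(-168, 187), 11576) = Add(-31416, 11576) = -19840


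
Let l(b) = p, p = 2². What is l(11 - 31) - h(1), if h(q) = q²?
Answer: 3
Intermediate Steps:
p = 4
l(b) = 4
l(11 - 31) - h(1) = 4 - 1*1² = 4 - 1*1 = 4 - 1 = 3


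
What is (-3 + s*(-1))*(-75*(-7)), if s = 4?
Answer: -3675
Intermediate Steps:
(-3 + s*(-1))*(-75*(-7)) = (-3 + 4*(-1))*(-75*(-7)) = (-3 - 4)*525 = -7*525 = -3675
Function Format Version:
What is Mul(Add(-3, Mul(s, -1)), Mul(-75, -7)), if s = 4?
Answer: -3675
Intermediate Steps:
Mul(Add(-3, Mul(s, -1)), Mul(-75, -7)) = Mul(Add(-3, Mul(4, -1)), Mul(-75, -7)) = Mul(Add(-3, -4), 525) = Mul(-7, 525) = -3675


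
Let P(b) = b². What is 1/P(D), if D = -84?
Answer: 1/7056 ≈ 0.00014172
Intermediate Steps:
1/P(D) = 1/((-84)²) = 1/7056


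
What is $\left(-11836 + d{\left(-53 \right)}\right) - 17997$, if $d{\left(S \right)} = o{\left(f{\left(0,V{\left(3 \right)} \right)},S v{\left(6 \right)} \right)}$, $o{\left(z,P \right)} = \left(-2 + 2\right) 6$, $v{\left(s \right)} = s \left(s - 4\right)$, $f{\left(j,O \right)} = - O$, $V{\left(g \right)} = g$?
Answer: $-29833$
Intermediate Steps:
$v{\left(s \right)} = s \left(-4 + s\right)$
$o{\left(z,P \right)} = 0$ ($o{\left(z,P \right)} = 0 \cdot 6 = 0$)
$d{\left(S \right)} = 0$
$\left(-11836 + d{\left(-53 \right)}\right) - 17997 = \left(-11836 + 0\right) - 17997 = -11836 - 17997 = -29833$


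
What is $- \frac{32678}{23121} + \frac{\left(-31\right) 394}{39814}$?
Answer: $- \frac{791720893}{460269747} \approx -1.7201$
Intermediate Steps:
$- \frac{32678}{23121} + \frac{\left(-31\right) 394}{39814} = \left(-32678\right) \frac{1}{23121} - \frac{6107}{19907} = - \frac{32678}{23121} - \frac{6107}{19907} = - \frac{791720893}{460269747}$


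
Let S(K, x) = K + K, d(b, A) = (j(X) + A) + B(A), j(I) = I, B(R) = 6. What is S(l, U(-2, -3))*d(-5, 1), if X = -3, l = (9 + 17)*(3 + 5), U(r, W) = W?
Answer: 1664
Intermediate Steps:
l = 208 (l = 26*8 = 208)
d(b, A) = 3 + A (d(b, A) = (-3 + A) + 6 = 3 + A)
S(K, x) = 2*K
S(l, U(-2, -3))*d(-5, 1) = (2*208)*(3 + 1) = 416*4 = 1664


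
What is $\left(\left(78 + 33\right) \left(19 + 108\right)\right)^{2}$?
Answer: $198725409$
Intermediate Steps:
$\left(\left(78 + 33\right) \left(19 + 108\right)\right)^{2} = \left(111 \cdot 127\right)^{2} = 14097^{2} = 198725409$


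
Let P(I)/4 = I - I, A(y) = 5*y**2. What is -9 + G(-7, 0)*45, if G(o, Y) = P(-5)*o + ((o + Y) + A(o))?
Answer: 10701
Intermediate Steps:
P(I) = 0 (P(I) = 4*(I - I) = 4*0 = 0)
G(o, Y) = Y + o + 5*o**2 (G(o, Y) = 0*o + ((o + Y) + 5*o**2) = 0 + ((Y + o) + 5*o**2) = 0 + (Y + o + 5*o**2) = Y + o + 5*o**2)
-9 + G(-7, 0)*45 = -9 + (0 - 7 + 5*(-7)**2)*45 = -9 + (0 - 7 + 5*49)*45 = -9 + (0 - 7 + 245)*45 = -9 + 238*45 = -9 + 10710 = 10701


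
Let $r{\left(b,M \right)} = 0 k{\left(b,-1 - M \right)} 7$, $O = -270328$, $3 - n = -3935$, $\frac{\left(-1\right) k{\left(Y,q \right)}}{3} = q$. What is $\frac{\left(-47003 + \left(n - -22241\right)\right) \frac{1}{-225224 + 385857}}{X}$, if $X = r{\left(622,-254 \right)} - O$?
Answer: $- \frac{2603}{5427949703} \approx -4.7955 \cdot 10^{-7}$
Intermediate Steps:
$k{\left(Y,q \right)} = - 3 q$
$n = 3938$ ($n = 3 - -3935 = 3 + 3935 = 3938$)
$r{\left(b,M \right)} = 0$ ($r{\left(b,M \right)} = 0 \left(- 3 \left(-1 - M\right)\right) 7 = 0 \left(3 + 3 M\right) 7 = 0 \cdot 7 = 0$)
$X = 270328$ ($X = 0 - -270328 = 0 + 270328 = 270328$)
$\frac{\left(-47003 + \left(n - -22241\right)\right) \frac{1}{-225224 + 385857}}{X} = \frac{\left(-47003 + \left(3938 - -22241\right)\right) \frac{1}{-225224 + 385857}}{270328} = \frac{-47003 + \left(3938 + 22241\right)}{160633} \cdot \frac{1}{270328} = \left(-47003 + 26179\right) \frac{1}{160633} \cdot \frac{1}{270328} = \left(-20824\right) \frac{1}{160633} \cdot \frac{1}{270328} = \left(- \frac{20824}{160633}\right) \frac{1}{270328} = - \frac{2603}{5427949703}$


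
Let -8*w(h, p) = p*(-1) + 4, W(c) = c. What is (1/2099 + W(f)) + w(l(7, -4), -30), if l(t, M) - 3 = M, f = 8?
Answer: 31489/8396 ≈ 3.7505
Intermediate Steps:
l(t, M) = 3 + M
w(h, p) = -1/2 + p/8 (w(h, p) = -(p*(-1) + 4)/8 = -(-p + 4)/8 = -(4 - p)/8 = -1/2 + p/8)
(1/2099 + W(f)) + w(l(7, -4), -30) = (1/2099 + 8) + (-1/2 + (1/8)*(-30)) = (1/2099 + 8) + (-1/2 - 15/4) = 16793/2099 - 17/4 = 31489/8396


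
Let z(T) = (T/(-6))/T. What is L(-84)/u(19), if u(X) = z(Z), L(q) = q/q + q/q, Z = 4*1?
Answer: -12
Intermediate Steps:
Z = 4
L(q) = 2 (L(q) = 1 + 1 = 2)
z(T) = -1/6 (z(T) = (T*(-1/6))/T = (-T/6)/T = -1/6)
u(X) = -1/6
L(-84)/u(19) = 2/(-1/6) = 2*(-6) = -12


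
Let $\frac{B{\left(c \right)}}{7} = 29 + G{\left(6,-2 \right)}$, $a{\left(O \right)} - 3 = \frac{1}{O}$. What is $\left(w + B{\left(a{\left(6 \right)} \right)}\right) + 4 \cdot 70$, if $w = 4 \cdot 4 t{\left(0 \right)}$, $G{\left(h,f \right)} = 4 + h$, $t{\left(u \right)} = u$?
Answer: $553$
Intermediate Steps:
$a{\left(O \right)} = 3 + \frac{1}{O}$
$w = 0$ ($w = 4 \cdot 4 \cdot 0 = 16 \cdot 0 = 0$)
$B{\left(c \right)} = 273$ ($B{\left(c \right)} = 7 \left(29 + \left(4 + 6\right)\right) = 7 \left(29 + 10\right) = 7 \cdot 39 = 273$)
$\left(w + B{\left(a{\left(6 \right)} \right)}\right) + 4 \cdot 70 = \left(0 + 273\right) + 4 \cdot 70 = 273 + 280 = 553$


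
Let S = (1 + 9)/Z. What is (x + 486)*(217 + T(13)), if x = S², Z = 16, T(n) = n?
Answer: 3579835/32 ≈ 1.1187e+5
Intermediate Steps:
S = 5/8 (S = (1 + 9)/16 = 10*(1/16) = 5/8 ≈ 0.62500)
x = 25/64 (x = (5/8)² = 25/64 ≈ 0.39063)
(x + 486)*(217 + T(13)) = (25/64 + 486)*(217 + 13) = (31129/64)*230 = 3579835/32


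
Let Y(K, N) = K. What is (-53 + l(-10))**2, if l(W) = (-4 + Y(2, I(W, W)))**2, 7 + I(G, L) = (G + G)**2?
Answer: 2401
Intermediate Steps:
I(G, L) = -7 + 4*G**2 (I(G, L) = -7 + (G + G)**2 = -7 + (2*G)**2 = -7 + 4*G**2)
l(W) = 4 (l(W) = (-4 + 2)**2 = (-2)**2 = 4)
(-53 + l(-10))**2 = (-53 + 4)**2 = (-49)**2 = 2401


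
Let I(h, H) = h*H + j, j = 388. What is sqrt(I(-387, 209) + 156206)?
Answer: sqrt(75711) ≈ 275.16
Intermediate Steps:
I(h, H) = 388 + H*h (I(h, H) = h*H + 388 = H*h + 388 = 388 + H*h)
sqrt(I(-387, 209) + 156206) = sqrt((388 + 209*(-387)) + 156206) = sqrt((388 - 80883) + 156206) = sqrt(-80495 + 156206) = sqrt(75711)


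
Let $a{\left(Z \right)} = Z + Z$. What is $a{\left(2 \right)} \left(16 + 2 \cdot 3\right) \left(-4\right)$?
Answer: $-352$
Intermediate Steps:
$a{\left(Z \right)} = 2 Z$
$a{\left(2 \right)} \left(16 + 2 \cdot 3\right) \left(-4\right) = 2 \cdot 2 \left(16 + 2 \cdot 3\right) \left(-4\right) = 4 \left(16 + 6\right) \left(-4\right) = 4 \cdot 22 \left(-4\right) = 4 \left(-88\right) = -352$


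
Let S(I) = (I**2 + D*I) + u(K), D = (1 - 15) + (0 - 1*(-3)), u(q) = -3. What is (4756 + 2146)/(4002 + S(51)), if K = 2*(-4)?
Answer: 6902/6039 ≈ 1.1429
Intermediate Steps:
K = -8
D = -11 (D = -14 + (0 + 3) = -14 + 3 = -11)
S(I) = -3 + I**2 - 11*I (S(I) = (I**2 - 11*I) - 3 = -3 + I**2 - 11*I)
(4756 + 2146)/(4002 + S(51)) = (4756 + 2146)/(4002 + (-3 + 51**2 - 11*51)) = 6902/(4002 + (-3 + 2601 - 561)) = 6902/(4002 + 2037) = 6902/6039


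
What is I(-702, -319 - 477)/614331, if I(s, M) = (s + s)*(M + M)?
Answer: 82784/22753 ≈ 3.6384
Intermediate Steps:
I(s, M) = 4*M*s (I(s, M) = (2*s)*(2*M) = 4*M*s)
I(-702, -319 - 477)/614331 = (4*(-319 - 477)*(-702))/614331 = (4*(-796)*(-702))*(1/614331) = 2235168*(1/614331) = 82784/22753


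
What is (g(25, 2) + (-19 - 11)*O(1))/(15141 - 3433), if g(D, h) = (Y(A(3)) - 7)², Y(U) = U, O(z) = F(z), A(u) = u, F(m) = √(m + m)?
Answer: 4/2927 - 15*√2/5854 ≈ -0.0022571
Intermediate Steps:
F(m) = √2*√m (F(m) = √(2*m) = √2*√m)
O(z) = √2*√z
g(D, h) = 16 (g(D, h) = (3 - 7)² = (-4)² = 16)
(g(25, 2) + (-19 - 11)*O(1))/(15141 - 3433) = (16 + (-19 - 11)*(√2*√1))/(15141 - 3433) = (16 - 30*√2)/11708 = (16 - 30*√2)*(1/11708) = 4/2927 - 15*√2/5854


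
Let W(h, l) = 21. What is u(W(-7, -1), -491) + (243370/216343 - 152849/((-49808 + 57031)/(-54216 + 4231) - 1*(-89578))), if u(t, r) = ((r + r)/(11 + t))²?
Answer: 233387710039991958701/247983720052659456 ≈ 941.14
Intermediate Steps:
u(t, r) = 4*r²/(11 + t)² (u(t, r) = ((2*r)/(11 + t))² = (2*r/(11 + t))² = 4*r²/(11 + t)²)
u(W(-7, -1), -491) + (243370/216343 - 152849/((-49808 + 57031)/(-54216 + 4231) - 1*(-89578))) = 4*(-491)²/(11 + 21)² + (243370/216343 - 152849/((-49808 + 57031)/(-54216 + 4231) - 1*(-89578))) = 4*241081/32² + (243370*(1/216343) - 152849/(7223/(-49985) + 89578)) = 4*241081*(1/1024) + (243370/216343 - 152849/(7223*(-1/49985) + 89578)) = 241081/256 + (243370/216343 - 152849/(-7223/49985 + 89578)) = 241081/256 + (243370/216343 - 152849/4477549107/49985) = 241081/256 + (243370/216343 - 152849*49985/4477549107) = 241081/256 + (243370/216343 - 7640157265/4477549107) = 241081/256 - 563193417011305/968686406455701 = 233387710039991958701/247983720052659456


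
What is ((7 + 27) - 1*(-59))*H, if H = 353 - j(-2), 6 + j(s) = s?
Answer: 33573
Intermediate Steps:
j(s) = -6 + s
H = 361 (H = 353 - (-6 - 2) = 353 - 1*(-8) = 353 + 8 = 361)
((7 + 27) - 1*(-59))*H = ((7 + 27) - 1*(-59))*361 = (34 + 59)*361 = 93*361 = 33573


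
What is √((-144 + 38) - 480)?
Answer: I*√586 ≈ 24.207*I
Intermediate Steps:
√((-144 + 38) - 480) = √(-106 - 480) = √(-586) = I*√586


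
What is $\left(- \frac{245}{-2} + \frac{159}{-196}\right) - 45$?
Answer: $\frac{15031}{196} \approx 76.689$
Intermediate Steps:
$\left(- \frac{245}{-2} + \frac{159}{-196}\right) - 45 = \left(\left(-245\right) \left(- \frac{1}{2}\right) + 159 \left(- \frac{1}{196}\right)\right) - 45 = \left(\frac{245}{2} - \frac{159}{196}\right) - 45 = \frac{23851}{196} - 45 = \frac{15031}{196}$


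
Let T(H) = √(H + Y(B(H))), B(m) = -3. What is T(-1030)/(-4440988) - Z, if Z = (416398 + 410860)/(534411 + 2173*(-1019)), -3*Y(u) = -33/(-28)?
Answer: 413629/839938 - I*√201957/62173832 ≈ 0.49245 - 7.2281e-6*I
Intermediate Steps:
Y(u) = -11/28 (Y(u) = -(-11)/(-28) = -(-11)*(-1)/28 = -⅓*33/28 = -11/28)
Z = -413629/839938 (Z = 827258/(534411 - 2214287) = 827258/(-1679876) = 827258*(-1/1679876) = -413629/839938 ≈ -0.49245)
T(H) = √(-11/28 + H) (T(H) = √(H - 11/28) = √(-11/28 + H))
T(-1030)/(-4440988) - Z = (√(-77 + 196*(-1030))/14)/(-4440988) - 1*(-413629/839938) = (√(-77 - 201880)/14)*(-1/4440988) + 413629/839938 = (√(-201957)/14)*(-1/4440988) + 413629/839938 = ((I*√201957)/14)*(-1/4440988) + 413629/839938 = (I*√201957/14)*(-1/4440988) + 413629/839938 = -I*√201957/62173832 + 413629/839938 = 413629/839938 - I*√201957/62173832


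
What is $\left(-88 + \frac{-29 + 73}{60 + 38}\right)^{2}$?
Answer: $\frac{18404100}{2401} \approx 7665.2$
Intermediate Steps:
$\left(-88 + \frac{-29 + 73}{60 + 38}\right)^{2} = \left(-88 + \frac{44}{98}\right)^{2} = \left(-88 + 44 \cdot \frac{1}{98}\right)^{2} = \left(-88 + \frac{22}{49}\right)^{2} = \left(- \frac{4290}{49}\right)^{2} = \frac{18404100}{2401}$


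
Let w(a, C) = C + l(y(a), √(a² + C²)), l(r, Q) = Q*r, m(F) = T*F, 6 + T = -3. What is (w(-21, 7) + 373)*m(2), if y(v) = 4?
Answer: -6840 - 504*√10 ≈ -8433.8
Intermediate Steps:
T = -9 (T = -6 - 3 = -9)
m(F) = -9*F
w(a, C) = C + 4*√(C² + a²) (w(a, C) = C + √(a² + C²)*4 = C + √(C² + a²)*4 = C + 4*√(C² + a²))
(w(-21, 7) + 373)*m(2) = ((7 + 4*√(7² + (-21)²)) + 373)*(-9*2) = ((7 + 4*√(49 + 441)) + 373)*(-18) = ((7 + 4*√490) + 373)*(-18) = ((7 + 4*(7*√10)) + 373)*(-18) = ((7 + 28*√10) + 373)*(-18) = (380 + 28*√10)*(-18) = -6840 - 504*√10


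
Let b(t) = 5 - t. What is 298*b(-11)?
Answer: 4768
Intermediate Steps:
298*b(-11) = 298*(5 - 1*(-11)) = 298*(5 + 11) = 298*16 = 4768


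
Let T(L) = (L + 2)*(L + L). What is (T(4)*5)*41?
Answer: 9840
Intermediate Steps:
T(L) = 2*L*(2 + L) (T(L) = (2 + L)*(2*L) = 2*L*(2 + L))
(T(4)*5)*41 = ((2*4*(2 + 4))*5)*41 = ((2*4*6)*5)*41 = (48*5)*41 = 240*41 = 9840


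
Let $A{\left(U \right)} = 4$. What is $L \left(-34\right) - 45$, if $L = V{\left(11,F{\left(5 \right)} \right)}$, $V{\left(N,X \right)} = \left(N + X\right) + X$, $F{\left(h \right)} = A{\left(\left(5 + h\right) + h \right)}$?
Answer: $-691$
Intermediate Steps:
$F{\left(h \right)} = 4$
$V{\left(N,X \right)} = N + 2 X$
$L = 19$ ($L = 11 + 2 \cdot 4 = 11 + 8 = 19$)
$L \left(-34\right) - 45 = 19 \left(-34\right) - 45 = -646 - 45 = -691$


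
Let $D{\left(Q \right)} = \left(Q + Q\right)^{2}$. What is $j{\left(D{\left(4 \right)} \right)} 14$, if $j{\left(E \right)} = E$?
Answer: $896$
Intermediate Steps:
$D{\left(Q \right)} = 4 Q^{2}$ ($D{\left(Q \right)} = \left(2 Q\right)^{2} = 4 Q^{2}$)
$j{\left(D{\left(4 \right)} \right)} 14 = 4 \cdot 4^{2} \cdot 14 = 4 \cdot 16 \cdot 14 = 64 \cdot 14 = 896$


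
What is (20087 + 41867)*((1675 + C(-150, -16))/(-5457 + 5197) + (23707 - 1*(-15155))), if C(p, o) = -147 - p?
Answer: 156471672917/65 ≈ 2.4073e+9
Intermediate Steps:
(20087 + 41867)*((1675 + C(-150, -16))/(-5457 + 5197) + (23707 - 1*(-15155))) = (20087 + 41867)*((1675 + (-147 - 1*(-150)))/(-5457 + 5197) + (23707 - 1*(-15155))) = 61954*((1675 + (-147 + 150))/(-260) + (23707 + 15155)) = 61954*((1675 + 3)*(-1/260) + 38862) = 61954*(1678*(-1/260) + 38862) = 61954*(-839/130 + 38862) = 61954*(5051221/130) = 156471672917/65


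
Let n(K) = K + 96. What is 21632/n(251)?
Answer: 21632/347 ≈ 62.340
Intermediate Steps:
n(K) = 96 + K
21632/n(251) = 21632/(96 + 251) = 21632/347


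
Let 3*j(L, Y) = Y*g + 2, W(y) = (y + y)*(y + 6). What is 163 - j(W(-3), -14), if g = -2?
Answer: 153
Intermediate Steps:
W(y) = 2*y*(6 + y) (W(y) = (2*y)*(6 + y) = 2*y*(6 + y))
j(L, Y) = ⅔ - 2*Y/3 (j(L, Y) = (Y*(-2) + 2)/3 = (-2*Y + 2)/3 = (2 - 2*Y)/3 = ⅔ - 2*Y/3)
163 - j(W(-3), -14) = 163 - (⅔ - ⅔*(-14)) = 163 - (⅔ + 28/3) = 163 - 1*10 = 163 - 10 = 153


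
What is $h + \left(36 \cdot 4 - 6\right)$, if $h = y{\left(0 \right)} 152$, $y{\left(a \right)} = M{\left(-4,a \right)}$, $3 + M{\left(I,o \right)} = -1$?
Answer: $-470$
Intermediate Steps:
$M{\left(I,o \right)} = -4$ ($M{\left(I,o \right)} = -3 - 1 = -4$)
$y{\left(a \right)} = -4$
$h = -608$ ($h = \left(-4\right) 152 = -608$)
$h + \left(36 \cdot 4 - 6\right) = -608 + \left(36 \cdot 4 - 6\right) = -608 + \left(144 - 6\right) = -608 + 138 = -470$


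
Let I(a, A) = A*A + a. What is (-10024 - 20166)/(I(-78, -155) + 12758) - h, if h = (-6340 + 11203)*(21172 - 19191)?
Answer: -70720285661/7341 ≈ -9.6336e+6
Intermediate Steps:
h = 9633603 (h = 4863*1981 = 9633603)
I(a, A) = a + A**2 (I(a, A) = A**2 + a = a + A**2)
(-10024 - 20166)/(I(-78, -155) + 12758) - h = (-10024 - 20166)/((-78 + (-155)**2) + 12758) - 1*9633603 = -30190/((-78 + 24025) + 12758) - 9633603 = -30190/(23947 + 12758) - 9633603 = -30190/36705 - 9633603 = -30190*1/36705 - 9633603 = -6038/7341 - 9633603 = -70720285661/7341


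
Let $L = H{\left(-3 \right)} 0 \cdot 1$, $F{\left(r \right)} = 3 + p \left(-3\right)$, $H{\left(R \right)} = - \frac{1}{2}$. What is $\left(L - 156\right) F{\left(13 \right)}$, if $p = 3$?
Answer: $936$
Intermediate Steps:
$H{\left(R \right)} = - \frac{1}{2}$ ($H{\left(R \right)} = \left(-1\right) \frac{1}{2} = - \frac{1}{2}$)
$F{\left(r \right)} = -6$ ($F{\left(r \right)} = 3 + 3 \left(-3\right) = 3 - 9 = -6$)
$L = 0$ ($L = \left(- \frac{1}{2}\right) 0 \cdot 1 = 0 \cdot 1 = 0$)
$\left(L - 156\right) F{\left(13 \right)} = \left(0 - 156\right) \left(-6\right) = \left(-156\right) \left(-6\right) = 936$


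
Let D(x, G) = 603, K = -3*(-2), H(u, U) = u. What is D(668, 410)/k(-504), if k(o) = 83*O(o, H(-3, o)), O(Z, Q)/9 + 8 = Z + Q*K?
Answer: -67/43990 ≈ -0.0015231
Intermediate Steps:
K = 6
O(Z, Q) = -72 + 9*Z + 54*Q (O(Z, Q) = -72 + 9*(Z + Q*6) = -72 + 9*(Z + 6*Q) = -72 + (9*Z + 54*Q) = -72 + 9*Z + 54*Q)
k(o) = -19422 + 747*o (k(o) = 83*(-72 + 9*o + 54*(-3)) = 83*(-72 + 9*o - 162) = 83*(-234 + 9*o) = -19422 + 747*o)
D(668, 410)/k(-504) = 603/(-19422 + 747*(-504)) = 603/(-19422 - 376488) = 603/(-395910) = 603*(-1/395910) = -67/43990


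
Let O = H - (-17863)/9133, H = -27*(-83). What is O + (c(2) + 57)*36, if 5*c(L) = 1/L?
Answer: 196293554/45665 ≈ 4298.6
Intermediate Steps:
c(L) = 1/(5*L) (c(L) = (1/L)/5 = 1/(5*L))
H = 2241
O = 20484916/9133 (O = 2241 - (-17863)/9133 = 2241 - 1*(-17863/9133) = 2241 + 17863/9133 = 20484916/9133 ≈ 2243.0)
O + (c(2) + 57)*36 = 20484916/9133 + ((⅕)/2 + 57)*36 = 20484916/9133 + ((⅕)*(½) + 57)*36 = 20484916/9133 + (⅒ + 57)*36 = 20484916/9133 + (571/10)*36 = 20484916/9133 + 10278/5 = 196293554/45665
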